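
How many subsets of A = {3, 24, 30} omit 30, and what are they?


A subset of A that omits 30 is a subset of A \ {30}, so there are 2^(n-1) = 2^2 = 4 of them.
Subsets excluding 30: ∅, {3}, {24}, {3, 24}

Subsets excluding 30 (4 total): ∅, {3}, {24}, {3, 24}


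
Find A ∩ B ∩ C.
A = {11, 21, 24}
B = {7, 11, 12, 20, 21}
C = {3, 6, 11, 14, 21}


A ∩ B = {11, 21}
(A ∩ B) ∩ C = {11, 21}

A ∩ B ∩ C = {11, 21}


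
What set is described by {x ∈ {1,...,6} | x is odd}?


Checking each candidate:
Condition: odd numbers in {1,...,6}
Result = {1, 3, 5}

{1, 3, 5}


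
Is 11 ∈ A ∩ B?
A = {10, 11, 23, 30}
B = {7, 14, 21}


A = {10, 11, 23, 30}, B = {7, 14, 21}
A ∩ B = elements in both A and B
A ∩ B = ∅
Checking if 11 ∈ A ∩ B
11 is not in A ∩ B → False

11 ∉ A ∩ B


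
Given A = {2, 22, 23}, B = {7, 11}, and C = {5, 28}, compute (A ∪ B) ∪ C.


A ∪ B = {2, 7, 11, 22, 23}
(A ∪ B) ∪ C = {2, 5, 7, 11, 22, 23, 28}

A ∪ B ∪ C = {2, 5, 7, 11, 22, 23, 28}


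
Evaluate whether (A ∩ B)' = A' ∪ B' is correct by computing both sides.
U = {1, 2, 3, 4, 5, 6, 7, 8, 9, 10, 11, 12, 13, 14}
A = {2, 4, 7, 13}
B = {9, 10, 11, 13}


LHS: A ∩ B = {13}
(A ∩ B)' = U \ (A ∩ B) = {1, 2, 3, 4, 5, 6, 7, 8, 9, 10, 11, 12, 14}
A' = {1, 3, 5, 6, 8, 9, 10, 11, 12, 14}, B' = {1, 2, 3, 4, 5, 6, 7, 8, 12, 14}
Claimed RHS: A' ∪ B' = {1, 2, 3, 4, 5, 6, 7, 8, 9, 10, 11, 12, 14}
Identity is VALID: LHS = RHS = {1, 2, 3, 4, 5, 6, 7, 8, 9, 10, 11, 12, 14} ✓

Identity is valid. (A ∩ B)' = A' ∪ B' = {1, 2, 3, 4, 5, 6, 7, 8, 9, 10, 11, 12, 14}


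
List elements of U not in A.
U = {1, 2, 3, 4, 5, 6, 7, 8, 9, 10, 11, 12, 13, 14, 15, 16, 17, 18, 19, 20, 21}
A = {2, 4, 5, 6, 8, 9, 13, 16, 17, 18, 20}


Aᶜ = U \ A = elements in U but not in A
U = {1, 2, 3, 4, 5, 6, 7, 8, 9, 10, 11, 12, 13, 14, 15, 16, 17, 18, 19, 20, 21}
A = {2, 4, 5, 6, 8, 9, 13, 16, 17, 18, 20}
Aᶜ = {1, 3, 7, 10, 11, 12, 14, 15, 19, 21}

Aᶜ = {1, 3, 7, 10, 11, 12, 14, 15, 19, 21}


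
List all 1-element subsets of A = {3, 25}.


|A| = 2, so A has C(2,1) = 2 subsets of size 1.
Enumerate by choosing 1 elements from A at a time:
{3}, {25}

1-element subsets (2 total): {3}, {25}


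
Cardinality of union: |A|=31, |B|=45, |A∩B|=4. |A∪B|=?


|A ∪ B| = |A| + |B| - |A ∩ B|
= 31 + 45 - 4
= 72

|A ∪ B| = 72


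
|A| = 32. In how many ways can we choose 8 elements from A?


C(n,k) = n! / (k!(n-k)!)
C(32,8) = 32! / (8!24!)
= 10518300

C(32,8) = 10518300


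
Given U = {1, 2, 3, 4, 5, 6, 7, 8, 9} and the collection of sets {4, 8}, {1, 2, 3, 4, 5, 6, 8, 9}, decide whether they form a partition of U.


A partition requires: (1) non-empty parts, (2) pairwise disjoint, (3) union = U
Parts: {4, 8}, {1, 2, 3, 4, 5, 6, 8, 9}
Union of parts: {1, 2, 3, 4, 5, 6, 8, 9}
U = {1, 2, 3, 4, 5, 6, 7, 8, 9}
All non-empty? True
Pairwise disjoint? False
Covers U? False

No, not a valid partition


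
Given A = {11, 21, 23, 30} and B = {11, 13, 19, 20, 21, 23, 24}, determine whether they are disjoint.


Disjoint means A ∩ B = ∅.
A ∩ B = {11, 21, 23}
A ∩ B ≠ ∅, so A and B are NOT disjoint.

No, A and B are not disjoint (A ∩ B = {11, 21, 23})


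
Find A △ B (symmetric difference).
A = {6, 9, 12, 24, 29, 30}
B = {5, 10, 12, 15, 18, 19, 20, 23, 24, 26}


A △ B = (A \ B) ∪ (B \ A) = elements in exactly one of A or B
A \ B = {6, 9, 29, 30}
B \ A = {5, 10, 15, 18, 19, 20, 23, 26}
A △ B = {5, 6, 9, 10, 15, 18, 19, 20, 23, 26, 29, 30}

A △ B = {5, 6, 9, 10, 15, 18, 19, 20, 23, 26, 29, 30}


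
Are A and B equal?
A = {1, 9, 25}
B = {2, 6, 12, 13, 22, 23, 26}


Two sets are equal iff they have exactly the same elements.
A = {1, 9, 25}
B = {2, 6, 12, 13, 22, 23, 26}
Differences: {1, 2, 6, 9, 12, 13, 22, 23, 25, 26}
A ≠ B

No, A ≠ B


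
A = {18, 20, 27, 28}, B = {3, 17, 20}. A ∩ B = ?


A ∩ B = elements in both A and B
A = {18, 20, 27, 28}
B = {3, 17, 20}
A ∩ B = {20}

A ∩ B = {20}


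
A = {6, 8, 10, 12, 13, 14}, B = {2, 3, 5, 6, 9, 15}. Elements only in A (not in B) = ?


A = {6, 8, 10, 12, 13, 14}
B = {2, 3, 5, 6, 9, 15}
Region: only in A (not in B)
Elements: {8, 10, 12, 13, 14}

Elements only in A (not in B): {8, 10, 12, 13, 14}


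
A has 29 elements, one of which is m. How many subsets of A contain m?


Subsets of A containing m correspond to subsets of A \ {m}, which has 28 elements.
Count = 2^(n-1) = 2^28
= 268435456

Number of subsets containing m = 268435456


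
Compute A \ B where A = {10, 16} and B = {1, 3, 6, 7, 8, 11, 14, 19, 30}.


A \ B = elements in A but not in B
A = {10, 16}
B = {1, 3, 6, 7, 8, 11, 14, 19, 30}
Remove from A any elements in B
A \ B = {10, 16}

A \ B = {10, 16}


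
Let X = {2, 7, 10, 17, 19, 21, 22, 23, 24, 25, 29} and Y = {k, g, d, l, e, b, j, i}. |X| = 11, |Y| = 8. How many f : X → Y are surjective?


n = |X| = 11, k = |Y| = 8. Surjections via inclusion-exclusion:
S(n,k) = Σ(-1)^i × C(k,i) × (k-i)^n, i=0 to k
i=0: (-1)^0×C(8,0)×8^11 = 8589934592
i=1: (-1)^1×C(8,1)×7^11 = -15818613944
i=2: (-1)^2×C(8,2)×6^11 = 10158317568
i=3: (-1)^3×C(8,3)×5^11 = -2734375000
i=4: (-1)^4×C(8,4)×4^11 = 293601280
i=5: (-1)^5×C(8,5)×3^11 = -9920232
i=6: (-1)^6×C(8,6)×2^11 = 57344
i=7: (-1)^7×C(8,7)×1^11 = -8
i=8: (-1)^8×C(8,8)×0^11 = 0
Total = 479001600

Number of surjections = 479001600


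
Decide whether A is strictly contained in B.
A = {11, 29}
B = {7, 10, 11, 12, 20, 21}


A ⊂ B requires: A ⊆ B AND A ≠ B.
A ⊆ B? No
A ⊄ B, so A is not a proper subset.

No, A is not a proper subset of B


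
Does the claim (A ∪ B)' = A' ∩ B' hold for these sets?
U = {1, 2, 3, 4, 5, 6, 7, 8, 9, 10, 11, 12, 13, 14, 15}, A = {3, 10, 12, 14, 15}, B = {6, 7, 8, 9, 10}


LHS: A ∪ B = {3, 6, 7, 8, 9, 10, 12, 14, 15}
(A ∪ B)' = U \ (A ∪ B) = {1, 2, 4, 5, 11, 13}
A' = {1, 2, 4, 5, 6, 7, 8, 9, 11, 13}, B' = {1, 2, 3, 4, 5, 11, 12, 13, 14, 15}
Claimed RHS: A' ∩ B' = {1, 2, 4, 5, 11, 13}
Identity is VALID: LHS = RHS = {1, 2, 4, 5, 11, 13} ✓

Identity is valid. (A ∪ B)' = A' ∩ B' = {1, 2, 4, 5, 11, 13}


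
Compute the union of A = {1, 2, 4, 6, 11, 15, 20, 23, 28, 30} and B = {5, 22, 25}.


A ∪ B = all elements in A or B (or both)
A = {1, 2, 4, 6, 11, 15, 20, 23, 28, 30}
B = {5, 22, 25}
A ∪ B = {1, 2, 4, 5, 6, 11, 15, 20, 22, 23, 25, 28, 30}

A ∪ B = {1, 2, 4, 5, 6, 11, 15, 20, 22, 23, 25, 28, 30}


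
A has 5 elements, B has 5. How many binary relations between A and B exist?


A relation from A to B is any subset of A × B.
|A × B| = 5 × 5 = 25
# relations = 2^|A × B| = 2^25 = 33554432

Number of relations = 33554432


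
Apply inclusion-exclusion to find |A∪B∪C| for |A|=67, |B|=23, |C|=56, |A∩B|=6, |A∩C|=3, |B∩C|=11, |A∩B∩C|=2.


|A∪B∪C| = |A|+|B|+|C| - |A∩B|-|A∩C|-|B∩C| + |A∩B∩C|
= 67+23+56 - 6-3-11 + 2
= 146 - 20 + 2
= 128

|A ∪ B ∪ C| = 128


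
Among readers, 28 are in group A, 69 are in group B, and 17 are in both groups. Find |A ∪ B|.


|A ∪ B| = |A| + |B| - |A ∩ B|
= 28 + 69 - 17
= 80

|A ∪ B| = 80


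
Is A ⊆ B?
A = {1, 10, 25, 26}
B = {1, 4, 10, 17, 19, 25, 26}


A ⊆ B means every element of A is in B.
All elements of A are in B.
So A ⊆ B.

Yes, A ⊆ B


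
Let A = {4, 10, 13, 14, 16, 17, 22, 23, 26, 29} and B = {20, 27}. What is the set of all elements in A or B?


A ∪ B = all elements in A or B (or both)
A = {4, 10, 13, 14, 16, 17, 22, 23, 26, 29}
B = {20, 27}
A ∪ B = {4, 10, 13, 14, 16, 17, 20, 22, 23, 26, 27, 29}

A ∪ B = {4, 10, 13, 14, 16, 17, 20, 22, 23, 26, 27, 29}


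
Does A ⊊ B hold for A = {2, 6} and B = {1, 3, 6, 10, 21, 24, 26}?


A ⊂ B requires: A ⊆ B AND A ≠ B.
A ⊆ B? No
A ⊄ B, so A is not a proper subset.

No, A is not a proper subset of B


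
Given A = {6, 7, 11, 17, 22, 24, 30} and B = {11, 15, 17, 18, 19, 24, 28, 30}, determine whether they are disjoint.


Disjoint means A ∩ B = ∅.
A ∩ B = {11, 17, 24, 30}
A ∩ B ≠ ∅, so A and B are NOT disjoint.

No, A and B are not disjoint (A ∩ B = {11, 17, 24, 30})


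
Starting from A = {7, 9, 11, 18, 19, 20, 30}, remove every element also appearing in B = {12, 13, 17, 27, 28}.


A \ B = elements in A but not in B
A = {7, 9, 11, 18, 19, 20, 30}
B = {12, 13, 17, 27, 28}
Remove from A any elements in B
A \ B = {7, 9, 11, 18, 19, 20, 30}

A \ B = {7, 9, 11, 18, 19, 20, 30}


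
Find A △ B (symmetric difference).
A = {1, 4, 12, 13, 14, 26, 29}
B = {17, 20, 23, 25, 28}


A △ B = (A \ B) ∪ (B \ A) = elements in exactly one of A or B
A \ B = {1, 4, 12, 13, 14, 26, 29}
B \ A = {17, 20, 23, 25, 28}
A △ B = {1, 4, 12, 13, 14, 17, 20, 23, 25, 26, 28, 29}

A △ B = {1, 4, 12, 13, 14, 17, 20, 23, 25, 26, 28, 29}


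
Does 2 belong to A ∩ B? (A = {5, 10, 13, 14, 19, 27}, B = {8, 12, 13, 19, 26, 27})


A = {5, 10, 13, 14, 19, 27}, B = {8, 12, 13, 19, 26, 27}
A ∩ B = elements in both A and B
A ∩ B = {13, 19, 27}
Checking if 2 ∈ A ∩ B
2 is not in A ∩ B → False

2 ∉ A ∩ B


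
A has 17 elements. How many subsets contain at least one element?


Total subsets = 2^n = 2^17 = 131072
Non-empty subsets exclude the empty set: 2^n - 1
= 131072 - 1
= 131071

Number of non-empty subsets = 131071


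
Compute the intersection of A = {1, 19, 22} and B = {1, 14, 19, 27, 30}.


A ∩ B = elements in both A and B
A = {1, 19, 22}
B = {1, 14, 19, 27, 30}
A ∩ B = {1, 19}

A ∩ B = {1, 19}


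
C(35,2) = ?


C(n,k) = n! / (k!(n-k)!)
C(35,2) = 35! / (2!33!)
= 595

C(35,2) = 595


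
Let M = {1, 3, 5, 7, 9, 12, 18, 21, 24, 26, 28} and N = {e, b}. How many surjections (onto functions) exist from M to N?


n = |M| = 11, k = |N| = 2. Surjections via inclusion-exclusion:
S(n,k) = Σ(-1)^i × C(k,i) × (k-i)^n, i=0 to k
i=0: (-1)^0×C(2,0)×2^11 = 2048
i=1: (-1)^1×C(2,1)×1^11 = -2
i=2: (-1)^2×C(2,2)×0^11 = 0
Total = 2046

Number of surjections = 2046


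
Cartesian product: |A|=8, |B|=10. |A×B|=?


|A × B| = |A| × |B|
= 8 × 10
= 80

|A × B| = 80


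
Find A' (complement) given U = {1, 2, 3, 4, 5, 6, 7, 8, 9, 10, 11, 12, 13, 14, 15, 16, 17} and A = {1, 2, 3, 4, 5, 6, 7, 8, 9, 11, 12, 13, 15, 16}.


Aᶜ = U \ A = elements in U but not in A
U = {1, 2, 3, 4, 5, 6, 7, 8, 9, 10, 11, 12, 13, 14, 15, 16, 17}
A = {1, 2, 3, 4, 5, 6, 7, 8, 9, 11, 12, 13, 15, 16}
Aᶜ = {10, 14, 17}

Aᶜ = {10, 14, 17}


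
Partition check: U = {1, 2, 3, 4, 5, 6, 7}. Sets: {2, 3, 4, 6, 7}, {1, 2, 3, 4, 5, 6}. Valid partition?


A partition requires: (1) non-empty parts, (2) pairwise disjoint, (3) union = U
Parts: {2, 3, 4, 6, 7}, {1, 2, 3, 4, 5, 6}
Union of parts: {1, 2, 3, 4, 5, 6, 7}
U = {1, 2, 3, 4, 5, 6, 7}
All non-empty? True
Pairwise disjoint? False
Covers U? True

No, not a valid partition


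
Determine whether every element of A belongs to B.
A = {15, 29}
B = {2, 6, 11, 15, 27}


A ⊆ B means every element of A is in B.
Elements in A not in B: {29}
So A ⊄ B.

No, A ⊄ B


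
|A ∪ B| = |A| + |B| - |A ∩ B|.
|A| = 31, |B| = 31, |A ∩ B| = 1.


|A ∪ B| = |A| + |B| - |A ∩ B|
= 31 + 31 - 1
= 61

|A ∪ B| = 61


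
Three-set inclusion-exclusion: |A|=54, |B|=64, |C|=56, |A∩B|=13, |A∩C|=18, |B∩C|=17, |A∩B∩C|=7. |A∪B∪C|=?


|A∪B∪C| = |A|+|B|+|C| - |A∩B|-|A∩C|-|B∩C| + |A∩B∩C|
= 54+64+56 - 13-18-17 + 7
= 174 - 48 + 7
= 133

|A ∪ B ∪ C| = 133


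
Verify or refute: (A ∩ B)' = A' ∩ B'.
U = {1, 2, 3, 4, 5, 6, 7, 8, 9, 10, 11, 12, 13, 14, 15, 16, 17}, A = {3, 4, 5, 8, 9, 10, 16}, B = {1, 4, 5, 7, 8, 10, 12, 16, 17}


LHS: A ∩ B = {4, 5, 8, 10, 16}
(A ∩ B)' = U \ (A ∩ B) = {1, 2, 3, 6, 7, 9, 11, 12, 13, 14, 15, 17}
A' = {1, 2, 6, 7, 11, 12, 13, 14, 15, 17}, B' = {2, 3, 6, 9, 11, 13, 14, 15}
Claimed RHS: A' ∩ B' = {2, 6, 11, 13, 14, 15}
Identity is INVALID: LHS = {1, 2, 3, 6, 7, 9, 11, 12, 13, 14, 15, 17} but the RHS claimed here equals {2, 6, 11, 13, 14, 15}. The correct form is (A ∩ B)' = A' ∪ B'.

Identity is invalid: (A ∩ B)' = {1, 2, 3, 6, 7, 9, 11, 12, 13, 14, 15, 17} but A' ∩ B' = {2, 6, 11, 13, 14, 15}. The correct De Morgan law is (A ∩ B)' = A' ∪ B'.


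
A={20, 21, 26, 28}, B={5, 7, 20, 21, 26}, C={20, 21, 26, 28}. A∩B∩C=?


A ∩ B = {20, 21, 26}
(A ∩ B) ∩ C = {20, 21, 26}

A ∩ B ∩ C = {20, 21, 26}


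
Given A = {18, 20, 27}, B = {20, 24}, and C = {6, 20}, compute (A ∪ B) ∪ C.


A ∪ B = {18, 20, 24, 27}
(A ∪ B) ∪ C = {6, 18, 20, 24, 27}

A ∪ B ∪ C = {6, 18, 20, 24, 27}


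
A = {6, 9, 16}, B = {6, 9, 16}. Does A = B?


Two sets are equal iff they have exactly the same elements.
A = {6, 9, 16}
B = {6, 9, 16}
Same elements → A = B

Yes, A = B


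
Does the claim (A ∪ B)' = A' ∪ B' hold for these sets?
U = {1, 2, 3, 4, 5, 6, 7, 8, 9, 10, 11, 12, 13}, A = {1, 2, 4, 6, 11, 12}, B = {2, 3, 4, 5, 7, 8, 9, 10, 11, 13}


LHS: A ∪ B = {1, 2, 3, 4, 5, 6, 7, 8, 9, 10, 11, 12, 13}
(A ∪ B)' = U \ (A ∪ B) = ∅
A' = {3, 5, 7, 8, 9, 10, 13}, B' = {1, 6, 12}
Claimed RHS: A' ∪ B' = {1, 3, 5, 6, 7, 8, 9, 10, 12, 13}
Identity is INVALID: LHS = ∅ but the RHS claimed here equals {1, 3, 5, 6, 7, 8, 9, 10, 12, 13}. The correct form is (A ∪ B)' = A' ∩ B'.

Identity is invalid: (A ∪ B)' = ∅ but A' ∪ B' = {1, 3, 5, 6, 7, 8, 9, 10, 12, 13}. The correct De Morgan law is (A ∪ B)' = A' ∩ B'.


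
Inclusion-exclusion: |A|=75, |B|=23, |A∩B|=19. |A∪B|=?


|A ∪ B| = |A| + |B| - |A ∩ B|
= 75 + 23 - 19
= 79

|A ∪ B| = 79


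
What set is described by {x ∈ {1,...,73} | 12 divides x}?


Checking each candidate:
Condition: multiples of 12 in {1,...,73}
Result = {12, 24, 36, 48, 60, 72}

{12, 24, 36, 48, 60, 72}


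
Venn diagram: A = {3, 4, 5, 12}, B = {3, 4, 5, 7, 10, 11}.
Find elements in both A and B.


A = {3, 4, 5, 12}
B = {3, 4, 5, 7, 10, 11}
Region: in both A and B
Elements: {3, 4, 5}

Elements in both A and B: {3, 4, 5}


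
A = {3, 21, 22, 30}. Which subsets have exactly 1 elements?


|A| = 4, so A has C(4,1) = 4 subsets of size 1.
Enumerate by choosing 1 elements from A at a time:
{3}, {21}, {22}, {30}

1-element subsets (4 total): {3}, {21}, {22}, {30}


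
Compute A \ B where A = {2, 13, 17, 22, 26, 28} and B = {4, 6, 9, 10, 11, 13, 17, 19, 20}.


A \ B = elements in A but not in B
A = {2, 13, 17, 22, 26, 28}
B = {4, 6, 9, 10, 11, 13, 17, 19, 20}
Remove from A any elements in B
A \ B = {2, 22, 26, 28}

A \ B = {2, 22, 26, 28}


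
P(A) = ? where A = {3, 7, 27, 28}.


|A| = 4, so |P(A)| = 2^4 = 16
Enumerate subsets by cardinality (0 to 4):
∅, {3}, {7}, {27}, {28}, {3, 7}, {3, 27}, {3, 28}, {7, 27}, {7, 28}, {27, 28}, {3, 7, 27}, {3, 7, 28}, {3, 27, 28}, {7, 27, 28}, {3, 7, 27, 28}

P(A) has 16 subsets: ∅, {3}, {7}, {27}, {28}, {3, 7}, {3, 27}, {3, 28}, {7, 27}, {7, 28}, {27, 28}, {3, 7, 27}, {3, 7, 28}, {3, 27, 28}, {7, 27, 28}, {3, 7, 27, 28}


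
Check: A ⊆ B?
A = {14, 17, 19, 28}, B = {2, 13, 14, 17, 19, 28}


A ⊆ B means every element of A is in B.
All elements of A are in B.
So A ⊆ B.

Yes, A ⊆ B


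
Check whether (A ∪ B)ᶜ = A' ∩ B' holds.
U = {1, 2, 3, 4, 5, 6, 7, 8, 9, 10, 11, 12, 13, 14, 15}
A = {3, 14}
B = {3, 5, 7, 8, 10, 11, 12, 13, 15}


LHS: A ∪ B = {3, 5, 7, 8, 10, 11, 12, 13, 14, 15}
(A ∪ B)' = U \ (A ∪ B) = {1, 2, 4, 6, 9}
A' = {1, 2, 4, 5, 6, 7, 8, 9, 10, 11, 12, 13, 15}, B' = {1, 2, 4, 6, 9, 14}
Claimed RHS: A' ∩ B' = {1, 2, 4, 6, 9}
Identity is VALID: LHS = RHS = {1, 2, 4, 6, 9} ✓

Identity is valid. (A ∪ B)' = A' ∩ B' = {1, 2, 4, 6, 9}


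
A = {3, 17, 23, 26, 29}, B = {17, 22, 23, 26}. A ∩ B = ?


A ∩ B = elements in both A and B
A = {3, 17, 23, 26, 29}
B = {17, 22, 23, 26}
A ∩ B = {17, 23, 26}

A ∩ B = {17, 23, 26}


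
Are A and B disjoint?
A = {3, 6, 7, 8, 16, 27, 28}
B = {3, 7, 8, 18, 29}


Disjoint means A ∩ B = ∅.
A ∩ B = {3, 7, 8}
A ∩ B ≠ ∅, so A and B are NOT disjoint.

No, A and B are not disjoint (A ∩ B = {3, 7, 8})


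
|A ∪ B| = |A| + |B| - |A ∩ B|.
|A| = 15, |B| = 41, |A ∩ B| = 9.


|A ∪ B| = |A| + |B| - |A ∩ B|
= 15 + 41 - 9
= 47

|A ∪ B| = 47


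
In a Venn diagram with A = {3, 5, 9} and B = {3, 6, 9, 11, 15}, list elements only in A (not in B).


A = {3, 5, 9}
B = {3, 6, 9, 11, 15}
Region: only in A (not in B)
Elements: {5}

Elements only in A (not in B): {5}


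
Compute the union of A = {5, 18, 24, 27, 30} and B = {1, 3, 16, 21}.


A ∪ B = all elements in A or B (or both)
A = {5, 18, 24, 27, 30}
B = {1, 3, 16, 21}
A ∪ B = {1, 3, 5, 16, 18, 21, 24, 27, 30}

A ∪ B = {1, 3, 5, 16, 18, 21, 24, 27, 30}


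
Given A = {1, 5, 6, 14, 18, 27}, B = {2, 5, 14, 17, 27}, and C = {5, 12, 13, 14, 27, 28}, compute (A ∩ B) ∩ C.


A ∩ B = {5, 14, 27}
(A ∩ B) ∩ C = {5, 14, 27}

A ∩ B ∩ C = {5, 14, 27}


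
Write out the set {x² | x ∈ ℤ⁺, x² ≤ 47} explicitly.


Checking each candidate:
Condition: positive perfect squares ≤ 47
Result = {1, 4, 9, 16, 25, 36}

{1, 4, 9, 16, 25, 36}


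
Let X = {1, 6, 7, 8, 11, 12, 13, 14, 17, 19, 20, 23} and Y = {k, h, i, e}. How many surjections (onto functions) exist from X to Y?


n = |X| = 12, k = |Y| = 4. Surjections via inclusion-exclusion:
S(n,k) = Σ(-1)^i × C(k,i) × (k-i)^n, i=0 to k
i=0: (-1)^0×C(4,0)×4^12 = 16777216
i=1: (-1)^1×C(4,1)×3^12 = -2125764
i=2: (-1)^2×C(4,2)×2^12 = 24576
i=3: (-1)^3×C(4,3)×1^12 = -4
i=4: (-1)^4×C(4,4)×0^12 = 0
Total = 14676024

Number of surjections = 14676024


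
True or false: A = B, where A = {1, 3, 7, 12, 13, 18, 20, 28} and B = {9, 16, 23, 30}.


Two sets are equal iff they have exactly the same elements.
A = {1, 3, 7, 12, 13, 18, 20, 28}
B = {9, 16, 23, 30}
Differences: {1, 3, 7, 9, 12, 13, 16, 18, 20, 23, 28, 30}
A ≠ B

No, A ≠ B


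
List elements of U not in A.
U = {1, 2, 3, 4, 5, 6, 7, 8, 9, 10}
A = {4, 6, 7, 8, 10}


Aᶜ = U \ A = elements in U but not in A
U = {1, 2, 3, 4, 5, 6, 7, 8, 9, 10}
A = {4, 6, 7, 8, 10}
Aᶜ = {1, 2, 3, 5, 9}

Aᶜ = {1, 2, 3, 5, 9}


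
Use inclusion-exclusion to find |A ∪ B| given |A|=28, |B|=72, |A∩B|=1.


|A ∪ B| = |A| + |B| - |A ∩ B|
= 28 + 72 - 1
= 99

|A ∪ B| = 99


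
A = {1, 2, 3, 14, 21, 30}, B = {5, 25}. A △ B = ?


A △ B = (A \ B) ∪ (B \ A) = elements in exactly one of A or B
A \ B = {1, 2, 3, 14, 21, 30}
B \ A = {5, 25}
A △ B = {1, 2, 3, 5, 14, 21, 25, 30}

A △ B = {1, 2, 3, 5, 14, 21, 25, 30}


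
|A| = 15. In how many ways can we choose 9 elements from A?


C(n,k) = n! / (k!(n-k)!)
C(15,9) = 15! / (9!6!)
= 5005

C(15,9) = 5005


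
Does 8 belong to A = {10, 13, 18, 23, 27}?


A = {10, 13, 18, 23, 27}
Checking if 8 is in A
8 is not in A → False

8 ∉ A


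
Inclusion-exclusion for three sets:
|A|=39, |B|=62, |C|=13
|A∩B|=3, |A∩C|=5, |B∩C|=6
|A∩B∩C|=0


|A∪B∪C| = |A|+|B|+|C| - |A∩B|-|A∩C|-|B∩C| + |A∩B∩C|
= 39+62+13 - 3-5-6 + 0
= 114 - 14 + 0
= 100

|A ∪ B ∪ C| = 100


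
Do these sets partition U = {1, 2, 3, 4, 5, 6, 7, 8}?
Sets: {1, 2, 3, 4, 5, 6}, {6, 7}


A partition requires: (1) non-empty parts, (2) pairwise disjoint, (3) union = U
Parts: {1, 2, 3, 4, 5, 6}, {6, 7}
Union of parts: {1, 2, 3, 4, 5, 6, 7}
U = {1, 2, 3, 4, 5, 6, 7, 8}
All non-empty? True
Pairwise disjoint? False
Covers U? False

No, not a valid partition


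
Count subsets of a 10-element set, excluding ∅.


Total subsets = 2^n = 2^10 = 1024
Non-empty subsets exclude the empty set: 2^n - 1
= 1024 - 1
= 1023

Number of non-empty subsets = 1023


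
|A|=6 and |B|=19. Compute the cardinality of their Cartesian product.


|A × B| = |A| × |B|
= 6 × 19
= 114

|A × B| = 114


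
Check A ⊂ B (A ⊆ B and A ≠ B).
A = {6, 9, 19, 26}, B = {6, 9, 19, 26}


A ⊂ B requires: A ⊆ B AND A ≠ B.
A ⊆ B? Yes
A = B? Yes
A = B, so A is not a PROPER subset.

No, A is not a proper subset of B


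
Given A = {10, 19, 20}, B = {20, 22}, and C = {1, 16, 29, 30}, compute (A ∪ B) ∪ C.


A ∪ B = {10, 19, 20, 22}
(A ∪ B) ∪ C = {1, 10, 16, 19, 20, 22, 29, 30}

A ∪ B ∪ C = {1, 10, 16, 19, 20, 22, 29, 30}


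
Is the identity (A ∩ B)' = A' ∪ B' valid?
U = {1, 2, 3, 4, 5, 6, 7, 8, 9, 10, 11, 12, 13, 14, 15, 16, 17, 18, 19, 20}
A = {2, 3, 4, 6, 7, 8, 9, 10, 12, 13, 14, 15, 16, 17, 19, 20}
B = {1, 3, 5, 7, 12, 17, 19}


LHS: A ∩ B = {3, 7, 12, 17, 19}
(A ∩ B)' = U \ (A ∩ B) = {1, 2, 4, 5, 6, 8, 9, 10, 11, 13, 14, 15, 16, 18, 20}
A' = {1, 5, 11, 18}, B' = {2, 4, 6, 8, 9, 10, 11, 13, 14, 15, 16, 18, 20}
Claimed RHS: A' ∪ B' = {1, 2, 4, 5, 6, 8, 9, 10, 11, 13, 14, 15, 16, 18, 20}
Identity is VALID: LHS = RHS = {1, 2, 4, 5, 6, 8, 9, 10, 11, 13, 14, 15, 16, 18, 20} ✓

Identity is valid. (A ∩ B)' = A' ∪ B' = {1, 2, 4, 5, 6, 8, 9, 10, 11, 13, 14, 15, 16, 18, 20}


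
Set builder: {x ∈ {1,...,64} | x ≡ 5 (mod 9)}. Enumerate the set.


Checking each candidate:
Condition: x in {1,...,64} with x ≡ 5 (mod 9)
Result = {5, 14, 23, 32, 41, 50, 59}

{5, 14, 23, 32, 41, 50, 59}


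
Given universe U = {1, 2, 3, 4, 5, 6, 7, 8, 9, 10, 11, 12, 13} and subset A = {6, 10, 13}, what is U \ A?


Aᶜ = U \ A = elements in U but not in A
U = {1, 2, 3, 4, 5, 6, 7, 8, 9, 10, 11, 12, 13}
A = {6, 10, 13}
Aᶜ = {1, 2, 3, 4, 5, 7, 8, 9, 11, 12}

Aᶜ = {1, 2, 3, 4, 5, 7, 8, 9, 11, 12}


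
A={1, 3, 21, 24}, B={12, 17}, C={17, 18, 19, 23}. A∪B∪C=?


A ∪ B = {1, 3, 12, 17, 21, 24}
(A ∪ B) ∪ C = {1, 3, 12, 17, 18, 19, 21, 23, 24}

A ∪ B ∪ C = {1, 3, 12, 17, 18, 19, 21, 23, 24}


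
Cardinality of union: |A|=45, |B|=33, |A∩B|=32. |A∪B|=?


|A ∪ B| = |A| + |B| - |A ∩ B|
= 45 + 33 - 32
= 46

|A ∪ B| = 46


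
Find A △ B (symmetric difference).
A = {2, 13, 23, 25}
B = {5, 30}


A △ B = (A \ B) ∪ (B \ A) = elements in exactly one of A or B
A \ B = {2, 13, 23, 25}
B \ A = {5, 30}
A △ B = {2, 5, 13, 23, 25, 30}

A △ B = {2, 5, 13, 23, 25, 30}


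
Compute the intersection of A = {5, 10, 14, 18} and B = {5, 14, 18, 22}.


A ∩ B = elements in both A and B
A = {5, 10, 14, 18}
B = {5, 14, 18, 22}
A ∩ B = {5, 14, 18}

A ∩ B = {5, 14, 18}


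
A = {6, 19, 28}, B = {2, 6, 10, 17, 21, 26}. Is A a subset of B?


A ⊆ B means every element of A is in B.
Elements in A not in B: {19, 28}
So A ⊄ B.

No, A ⊄ B


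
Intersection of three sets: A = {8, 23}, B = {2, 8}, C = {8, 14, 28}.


A ∩ B = {8}
(A ∩ B) ∩ C = {8}

A ∩ B ∩ C = {8}


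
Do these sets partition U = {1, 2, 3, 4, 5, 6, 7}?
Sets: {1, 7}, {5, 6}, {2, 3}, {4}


A partition requires: (1) non-empty parts, (2) pairwise disjoint, (3) union = U
Parts: {1, 7}, {5, 6}, {2, 3}, {4}
Union of parts: {1, 2, 3, 4, 5, 6, 7}
U = {1, 2, 3, 4, 5, 6, 7}
All non-empty? True
Pairwise disjoint? True
Covers U? True

Yes, valid partition


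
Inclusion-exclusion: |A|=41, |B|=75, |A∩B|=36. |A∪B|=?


|A ∪ B| = |A| + |B| - |A ∩ B|
= 41 + 75 - 36
= 80

|A ∪ B| = 80


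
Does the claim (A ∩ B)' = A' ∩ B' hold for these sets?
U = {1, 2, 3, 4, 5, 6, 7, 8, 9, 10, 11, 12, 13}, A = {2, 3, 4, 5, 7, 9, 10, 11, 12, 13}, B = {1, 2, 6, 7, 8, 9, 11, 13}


LHS: A ∩ B = {2, 7, 9, 11, 13}
(A ∩ B)' = U \ (A ∩ B) = {1, 3, 4, 5, 6, 8, 10, 12}
A' = {1, 6, 8}, B' = {3, 4, 5, 10, 12}
Claimed RHS: A' ∩ B' = ∅
Identity is INVALID: LHS = {1, 3, 4, 5, 6, 8, 10, 12} but the RHS claimed here equals ∅. The correct form is (A ∩ B)' = A' ∪ B'.

Identity is invalid: (A ∩ B)' = {1, 3, 4, 5, 6, 8, 10, 12} but A' ∩ B' = ∅. The correct De Morgan law is (A ∩ B)' = A' ∪ B'.


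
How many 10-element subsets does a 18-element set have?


C(n,k) = n! / (k!(n-k)!)
C(18,10) = 18! / (10!8!)
= 43758

C(18,10) = 43758


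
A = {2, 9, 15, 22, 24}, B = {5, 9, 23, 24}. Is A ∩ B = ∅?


Disjoint means A ∩ B = ∅.
A ∩ B = {9, 24}
A ∩ B ≠ ∅, so A and B are NOT disjoint.

No, A and B are not disjoint (A ∩ B = {9, 24})


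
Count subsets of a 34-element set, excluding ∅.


Total subsets = 2^n = 2^34 = 17179869184
Non-empty subsets exclude the empty set: 2^n - 1
= 17179869184 - 1
= 17179869183

Number of non-empty subsets = 17179869183


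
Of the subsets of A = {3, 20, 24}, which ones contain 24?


A subset of A contains 24 iff the remaining 2 elements form any subset of A \ {24}.
Count: 2^(n-1) = 2^2 = 4
Subsets containing 24: {24}, {3, 24}, {20, 24}, {3, 20, 24}

Subsets containing 24 (4 total): {24}, {3, 24}, {20, 24}, {3, 20, 24}


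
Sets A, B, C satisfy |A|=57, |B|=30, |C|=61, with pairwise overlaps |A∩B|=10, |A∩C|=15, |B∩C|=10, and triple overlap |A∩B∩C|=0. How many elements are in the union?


|A∪B∪C| = |A|+|B|+|C| - |A∩B|-|A∩C|-|B∩C| + |A∩B∩C|
= 57+30+61 - 10-15-10 + 0
= 148 - 35 + 0
= 113

|A ∪ B ∪ C| = 113


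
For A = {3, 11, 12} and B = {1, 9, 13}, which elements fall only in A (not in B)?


A = {3, 11, 12}
B = {1, 9, 13}
Region: only in A (not in B)
Elements: {3, 11, 12}

Elements only in A (not in B): {3, 11, 12}


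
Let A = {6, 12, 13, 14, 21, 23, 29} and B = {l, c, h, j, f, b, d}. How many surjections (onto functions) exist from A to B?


n = |A| = 7, k = |B| = 7. Surjections via inclusion-exclusion:
S(n,k) = Σ(-1)^i × C(k,i) × (k-i)^n, i=0 to k
i=0: (-1)^0×C(7,0)×7^7 = 823543
i=1: (-1)^1×C(7,1)×6^7 = -1959552
i=2: (-1)^2×C(7,2)×5^7 = 1640625
i=3: (-1)^3×C(7,3)×4^7 = -573440
i=4: (-1)^4×C(7,4)×3^7 = 76545
i=5: (-1)^5×C(7,5)×2^7 = -2688
i=6: (-1)^6×C(7,6)×1^7 = 7
i=7: (-1)^7×C(7,7)×0^7 = 0
Total = 5040

Number of surjections = 5040


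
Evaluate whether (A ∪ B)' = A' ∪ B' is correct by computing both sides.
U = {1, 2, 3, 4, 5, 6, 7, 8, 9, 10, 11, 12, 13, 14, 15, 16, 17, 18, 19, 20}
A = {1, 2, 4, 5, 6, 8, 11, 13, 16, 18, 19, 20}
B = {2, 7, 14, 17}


LHS: A ∪ B = {1, 2, 4, 5, 6, 7, 8, 11, 13, 14, 16, 17, 18, 19, 20}
(A ∪ B)' = U \ (A ∪ B) = {3, 9, 10, 12, 15}
A' = {3, 7, 9, 10, 12, 14, 15, 17}, B' = {1, 3, 4, 5, 6, 8, 9, 10, 11, 12, 13, 15, 16, 18, 19, 20}
Claimed RHS: A' ∪ B' = {1, 3, 4, 5, 6, 7, 8, 9, 10, 11, 12, 13, 14, 15, 16, 17, 18, 19, 20}
Identity is INVALID: LHS = {3, 9, 10, 12, 15} but the RHS claimed here equals {1, 3, 4, 5, 6, 7, 8, 9, 10, 11, 12, 13, 14, 15, 16, 17, 18, 19, 20}. The correct form is (A ∪ B)' = A' ∩ B'.

Identity is invalid: (A ∪ B)' = {3, 9, 10, 12, 15} but A' ∪ B' = {1, 3, 4, 5, 6, 7, 8, 9, 10, 11, 12, 13, 14, 15, 16, 17, 18, 19, 20}. The correct De Morgan law is (A ∪ B)' = A' ∩ B'.


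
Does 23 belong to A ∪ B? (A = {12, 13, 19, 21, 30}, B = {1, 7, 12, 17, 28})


A = {12, 13, 19, 21, 30}, B = {1, 7, 12, 17, 28}
A ∪ B = all elements in A or B
A ∪ B = {1, 7, 12, 13, 17, 19, 21, 28, 30}
Checking if 23 ∈ A ∪ B
23 is not in A ∪ B → False

23 ∉ A ∪ B


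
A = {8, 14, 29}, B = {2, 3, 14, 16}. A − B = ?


A \ B = elements in A but not in B
A = {8, 14, 29}
B = {2, 3, 14, 16}
Remove from A any elements in B
A \ B = {8, 29}

A \ B = {8, 29}


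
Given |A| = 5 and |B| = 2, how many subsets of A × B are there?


A relation from A to B is any subset of A × B.
|A × B| = 5 × 2 = 10
# relations = 2^|A × B| = 2^10 = 1024

Number of relations = 1024


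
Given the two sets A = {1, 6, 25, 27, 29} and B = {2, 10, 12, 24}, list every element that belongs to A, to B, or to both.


A ∪ B = all elements in A or B (or both)
A = {1, 6, 25, 27, 29}
B = {2, 10, 12, 24}
A ∪ B = {1, 2, 6, 10, 12, 24, 25, 27, 29}

A ∪ B = {1, 2, 6, 10, 12, 24, 25, 27, 29}


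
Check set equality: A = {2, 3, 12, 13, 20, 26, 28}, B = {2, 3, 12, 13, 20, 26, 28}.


Two sets are equal iff they have exactly the same elements.
A = {2, 3, 12, 13, 20, 26, 28}
B = {2, 3, 12, 13, 20, 26, 28}
Same elements → A = B

Yes, A = B


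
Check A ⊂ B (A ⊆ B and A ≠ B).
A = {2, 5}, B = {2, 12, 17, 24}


A ⊂ B requires: A ⊆ B AND A ≠ B.
A ⊆ B? No
A ⊄ B, so A is not a proper subset.

No, A is not a proper subset of B


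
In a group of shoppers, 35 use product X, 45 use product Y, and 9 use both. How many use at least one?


|A ∪ B| = |A| + |B| - |A ∩ B|
= 35 + 45 - 9
= 71

|A ∪ B| = 71


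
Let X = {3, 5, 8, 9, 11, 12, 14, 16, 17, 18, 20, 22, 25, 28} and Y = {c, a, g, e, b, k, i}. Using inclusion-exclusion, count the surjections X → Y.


n = |X| = 14, k = |Y| = 7. Surjections via inclusion-exclusion:
S(n,k) = Σ(-1)^i × C(k,i) × (k-i)^n, i=0 to k
i=0: (-1)^0×C(7,0)×7^14 = 678223072849
i=1: (-1)^1×C(7,1)×6^14 = -548549148672
i=2: (-1)^2×C(7,2)×5^14 = 128173828125
i=3: (-1)^3×C(7,3)×4^14 = -9395240960
i=4: (-1)^4×C(7,4)×3^14 = 167403915
i=5: (-1)^5×C(7,5)×2^14 = -344064
i=6: (-1)^6×C(7,6)×1^14 = 7
i=7: (-1)^7×C(7,7)×0^14 = 0
Total = 248619571200

Number of surjections = 248619571200


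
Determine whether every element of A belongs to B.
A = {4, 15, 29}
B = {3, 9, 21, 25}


A ⊆ B means every element of A is in B.
Elements in A not in B: {4, 15, 29}
So A ⊄ B.

No, A ⊄ B


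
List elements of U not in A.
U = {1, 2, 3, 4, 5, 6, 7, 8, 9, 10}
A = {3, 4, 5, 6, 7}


Aᶜ = U \ A = elements in U but not in A
U = {1, 2, 3, 4, 5, 6, 7, 8, 9, 10}
A = {3, 4, 5, 6, 7}
Aᶜ = {1, 2, 8, 9, 10}

Aᶜ = {1, 2, 8, 9, 10}


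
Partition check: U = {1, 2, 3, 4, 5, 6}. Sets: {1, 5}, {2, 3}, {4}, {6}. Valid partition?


A partition requires: (1) non-empty parts, (2) pairwise disjoint, (3) union = U
Parts: {1, 5}, {2, 3}, {4}, {6}
Union of parts: {1, 2, 3, 4, 5, 6}
U = {1, 2, 3, 4, 5, 6}
All non-empty? True
Pairwise disjoint? True
Covers U? True

Yes, valid partition


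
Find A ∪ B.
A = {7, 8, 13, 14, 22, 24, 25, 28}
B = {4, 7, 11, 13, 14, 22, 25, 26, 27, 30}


A ∪ B = all elements in A or B (or both)
A = {7, 8, 13, 14, 22, 24, 25, 28}
B = {4, 7, 11, 13, 14, 22, 25, 26, 27, 30}
A ∪ B = {4, 7, 8, 11, 13, 14, 22, 24, 25, 26, 27, 28, 30}

A ∪ B = {4, 7, 8, 11, 13, 14, 22, 24, 25, 26, 27, 28, 30}


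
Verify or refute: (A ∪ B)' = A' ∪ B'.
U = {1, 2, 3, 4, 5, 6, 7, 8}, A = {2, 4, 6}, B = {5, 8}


LHS: A ∪ B = {2, 4, 5, 6, 8}
(A ∪ B)' = U \ (A ∪ B) = {1, 3, 7}
A' = {1, 3, 5, 7, 8}, B' = {1, 2, 3, 4, 6, 7}
Claimed RHS: A' ∪ B' = {1, 2, 3, 4, 5, 6, 7, 8}
Identity is INVALID: LHS = {1, 3, 7} but the RHS claimed here equals {1, 2, 3, 4, 5, 6, 7, 8}. The correct form is (A ∪ B)' = A' ∩ B'.

Identity is invalid: (A ∪ B)' = {1, 3, 7} but A' ∪ B' = {1, 2, 3, 4, 5, 6, 7, 8}. The correct De Morgan law is (A ∪ B)' = A' ∩ B'.


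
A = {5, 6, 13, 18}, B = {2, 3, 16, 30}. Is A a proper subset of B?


A ⊂ B requires: A ⊆ B AND A ≠ B.
A ⊆ B? No
A ⊄ B, so A is not a proper subset.

No, A is not a proper subset of B


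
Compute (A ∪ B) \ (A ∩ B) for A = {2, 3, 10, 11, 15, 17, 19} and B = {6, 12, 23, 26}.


A △ B = (A \ B) ∪ (B \ A) = elements in exactly one of A or B
A \ B = {2, 3, 10, 11, 15, 17, 19}
B \ A = {6, 12, 23, 26}
A △ B = {2, 3, 6, 10, 11, 12, 15, 17, 19, 23, 26}

A △ B = {2, 3, 6, 10, 11, 12, 15, 17, 19, 23, 26}


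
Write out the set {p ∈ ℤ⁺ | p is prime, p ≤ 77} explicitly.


Checking each candidate:
Condition: primes ≤ 77
Result = {2, 3, 5, 7, 11, 13, 17, 19, 23, 29, 31, 37, 41, 43, 47, 53, 59, 61, 67, 71, 73}

{2, 3, 5, 7, 11, 13, 17, 19, 23, 29, 31, 37, 41, 43, 47, 53, 59, 61, 67, 71, 73}


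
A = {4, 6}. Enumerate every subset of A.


|A| = 2, so |P(A)| = 2^2 = 4
Enumerate subsets by cardinality (0 to 2):
∅, {4}, {6}, {4, 6}

P(A) has 4 subsets: ∅, {4}, {6}, {4, 6}


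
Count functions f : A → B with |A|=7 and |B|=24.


Each of |A| = 7 inputs maps to any of |B| = 24 outputs.
# functions = |B|^|A| = 24^7
= 4586471424

Number of functions = 4586471424


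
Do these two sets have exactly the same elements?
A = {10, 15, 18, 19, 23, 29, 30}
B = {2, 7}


Two sets are equal iff they have exactly the same elements.
A = {10, 15, 18, 19, 23, 29, 30}
B = {2, 7}
Differences: {2, 7, 10, 15, 18, 19, 23, 29, 30}
A ≠ B

No, A ≠ B


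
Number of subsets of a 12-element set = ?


Number of subsets = 2^n
= 2^12
= 4096

|P(A)| = 4096


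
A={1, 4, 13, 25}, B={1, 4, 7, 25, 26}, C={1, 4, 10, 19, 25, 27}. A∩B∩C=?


A ∩ B = {1, 4, 25}
(A ∩ B) ∩ C = {1, 4, 25}

A ∩ B ∩ C = {1, 4, 25}


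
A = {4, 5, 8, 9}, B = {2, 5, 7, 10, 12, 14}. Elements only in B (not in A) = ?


A = {4, 5, 8, 9}
B = {2, 5, 7, 10, 12, 14}
Region: only in B (not in A)
Elements: {2, 7, 10, 12, 14}

Elements only in B (not in A): {2, 7, 10, 12, 14}


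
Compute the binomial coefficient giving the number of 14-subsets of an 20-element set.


C(n,k) = n! / (k!(n-k)!)
C(20,14) = 20! / (14!6!)
= 38760

C(20,14) = 38760


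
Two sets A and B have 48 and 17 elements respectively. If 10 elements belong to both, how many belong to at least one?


|A ∪ B| = |A| + |B| - |A ∩ B|
= 48 + 17 - 10
= 55

|A ∪ B| = 55


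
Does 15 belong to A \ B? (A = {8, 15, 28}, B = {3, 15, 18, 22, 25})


A = {8, 15, 28}, B = {3, 15, 18, 22, 25}
A \ B = elements in A but not in B
A \ B = {8, 28}
Checking if 15 ∈ A \ B
15 is not in A \ B → False

15 ∉ A \ B


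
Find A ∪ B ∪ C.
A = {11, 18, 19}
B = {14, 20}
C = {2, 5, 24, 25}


A ∪ B = {11, 14, 18, 19, 20}
(A ∪ B) ∪ C = {2, 5, 11, 14, 18, 19, 20, 24, 25}

A ∪ B ∪ C = {2, 5, 11, 14, 18, 19, 20, 24, 25}


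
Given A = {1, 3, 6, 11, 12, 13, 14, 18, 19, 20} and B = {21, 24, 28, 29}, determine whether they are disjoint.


Disjoint means A ∩ B = ∅.
A ∩ B = ∅
A ∩ B = ∅, so A and B are disjoint.

Yes, A and B are disjoint


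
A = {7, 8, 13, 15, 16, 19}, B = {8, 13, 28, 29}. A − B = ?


A \ B = elements in A but not in B
A = {7, 8, 13, 15, 16, 19}
B = {8, 13, 28, 29}
Remove from A any elements in B
A \ B = {7, 15, 16, 19}

A \ B = {7, 15, 16, 19}


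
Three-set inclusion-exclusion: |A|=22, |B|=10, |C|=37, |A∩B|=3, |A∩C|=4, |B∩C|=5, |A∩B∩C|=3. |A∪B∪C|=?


|A∪B∪C| = |A|+|B|+|C| - |A∩B|-|A∩C|-|B∩C| + |A∩B∩C|
= 22+10+37 - 3-4-5 + 3
= 69 - 12 + 3
= 60

|A ∪ B ∪ C| = 60


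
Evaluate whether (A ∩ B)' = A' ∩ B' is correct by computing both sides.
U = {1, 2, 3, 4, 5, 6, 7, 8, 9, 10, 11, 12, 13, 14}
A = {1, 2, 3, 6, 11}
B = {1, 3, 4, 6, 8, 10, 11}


LHS: A ∩ B = {1, 3, 6, 11}
(A ∩ B)' = U \ (A ∩ B) = {2, 4, 5, 7, 8, 9, 10, 12, 13, 14}
A' = {4, 5, 7, 8, 9, 10, 12, 13, 14}, B' = {2, 5, 7, 9, 12, 13, 14}
Claimed RHS: A' ∩ B' = {5, 7, 9, 12, 13, 14}
Identity is INVALID: LHS = {2, 4, 5, 7, 8, 9, 10, 12, 13, 14} but the RHS claimed here equals {5, 7, 9, 12, 13, 14}. The correct form is (A ∩ B)' = A' ∪ B'.

Identity is invalid: (A ∩ B)' = {2, 4, 5, 7, 8, 9, 10, 12, 13, 14} but A' ∩ B' = {5, 7, 9, 12, 13, 14}. The correct De Morgan law is (A ∩ B)' = A' ∪ B'.


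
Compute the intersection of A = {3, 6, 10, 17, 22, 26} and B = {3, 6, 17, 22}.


A ∩ B = elements in both A and B
A = {3, 6, 10, 17, 22, 26}
B = {3, 6, 17, 22}
A ∩ B = {3, 6, 17, 22}

A ∩ B = {3, 6, 17, 22}


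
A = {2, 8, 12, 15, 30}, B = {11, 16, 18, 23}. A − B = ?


A \ B = elements in A but not in B
A = {2, 8, 12, 15, 30}
B = {11, 16, 18, 23}
Remove from A any elements in B
A \ B = {2, 8, 12, 15, 30}

A \ B = {2, 8, 12, 15, 30}


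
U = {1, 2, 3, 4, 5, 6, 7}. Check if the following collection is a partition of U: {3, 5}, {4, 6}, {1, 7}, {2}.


A partition requires: (1) non-empty parts, (2) pairwise disjoint, (3) union = U
Parts: {3, 5}, {4, 6}, {1, 7}, {2}
Union of parts: {1, 2, 3, 4, 5, 6, 7}
U = {1, 2, 3, 4, 5, 6, 7}
All non-empty? True
Pairwise disjoint? True
Covers U? True

Yes, valid partition


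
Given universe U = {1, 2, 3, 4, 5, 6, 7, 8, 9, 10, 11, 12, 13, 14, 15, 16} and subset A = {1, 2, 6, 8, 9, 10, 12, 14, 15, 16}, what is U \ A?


Aᶜ = U \ A = elements in U but not in A
U = {1, 2, 3, 4, 5, 6, 7, 8, 9, 10, 11, 12, 13, 14, 15, 16}
A = {1, 2, 6, 8, 9, 10, 12, 14, 15, 16}
Aᶜ = {3, 4, 5, 7, 11, 13}

Aᶜ = {3, 4, 5, 7, 11, 13}


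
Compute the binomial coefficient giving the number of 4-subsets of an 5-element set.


C(n,k) = n! / (k!(n-k)!)
C(5,4) = 5! / (4!1!)
= 5

C(5,4) = 5


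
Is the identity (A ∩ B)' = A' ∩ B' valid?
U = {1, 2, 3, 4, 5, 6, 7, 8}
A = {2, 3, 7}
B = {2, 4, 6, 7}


LHS: A ∩ B = {2, 7}
(A ∩ B)' = U \ (A ∩ B) = {1, 3, 4, 5, 6, 8}
A' = {1, 4, 5, 6, 8}, B' = {1, 3, 5, 8}
Claimed RHS: A' ∩ B' = {1, 5, 8}
Identity is INVALID: LHS = {1, 3, 4, 5, 6, 8} but the RHS claimed here equals {1, 5, 8}. The correct form is (A ∩ B)' = A' ∪ B'.

Identity is invalid: (A ∩ B)' = {1, 3, 4, 5, 6, 8} but A' ∩ B' = {1, 5, 8}. The correct De Morgan law is (A ∩ B)' = A' ∪ B'.


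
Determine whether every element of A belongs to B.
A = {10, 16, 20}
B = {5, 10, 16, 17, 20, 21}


A ⊆ B means every element of A is in B.
All elements of A are in B.
So A ⊆ B.

Yes, A ⊆ B


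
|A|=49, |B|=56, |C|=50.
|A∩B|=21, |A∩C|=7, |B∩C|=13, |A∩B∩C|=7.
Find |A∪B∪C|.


|A∪B∪C| = |A|+|B|+|C| - |A∩B|-|A∩C|-|B∩C| + |A∩B∩C|
= 49+56+50 - 21-7-13 + 7
= 155 - 41 + 7
= 121

|A ∪ B ∪ C| = 121


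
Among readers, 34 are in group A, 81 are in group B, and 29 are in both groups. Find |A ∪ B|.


|A ∪ B| = |A| + |B| - |A ∩ B|
= 34 + 81 - 29
= 86

|A ∪ B| = 86


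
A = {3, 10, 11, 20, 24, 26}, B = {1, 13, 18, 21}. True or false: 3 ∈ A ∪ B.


A = {3, 10, 11, 20, 24, 26}, B = {1, 13, 18, 21}
A ∪ B = all elements in A or B
A ∪ B = {1, 3, 10, 11, 13, 18, 20, 21, 24, 26}
Checking if 3 ∈ A ∪ B
3 is in A ∪ B → True

3 ∈ A ∪ B


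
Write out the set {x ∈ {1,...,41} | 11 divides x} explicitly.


Checking each candidate:
Condition: multiples of 11 in {1,...,41}
Result = {11, 22, 33}

{11, 22, 33}


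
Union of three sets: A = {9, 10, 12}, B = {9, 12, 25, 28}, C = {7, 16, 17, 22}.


A ∪ B = {9, 10, 12, 25, 28}
(A ∪ B) ∪ C = {7, 9, 10, 12, 16, 17, 22, 25, 28}

A ∪ B ∪ C = {7, 9, 10, 12, 16, 17, 22, 25, 28}


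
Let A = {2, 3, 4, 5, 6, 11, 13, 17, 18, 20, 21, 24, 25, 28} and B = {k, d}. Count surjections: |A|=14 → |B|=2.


n = |A| = 14, k = |B| = 2. Surjections via inclusion-exclusion:
S(n,k) = Σ(-1)^i × C(k,i) × (k-i)^n, i=0 to k
i=0: (-1)^0×C(2,0)×2^14 = 16384
i=1: (-1)^1×C(2,1)×1^14 = -2
i=2: (-1)^2×C(2,2)×0^14 = 0
Total = 16382

Number of surjections = 16382


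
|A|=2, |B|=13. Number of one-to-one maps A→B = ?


An injection sends each of |A| = 2 inputs to a distinct output in B.
# injections = |B|·(|B|-1)·…·(|B|-|A|+1) = 13! / (13 - 2)!
= 13 × 12
= 156

Number of injections = 156


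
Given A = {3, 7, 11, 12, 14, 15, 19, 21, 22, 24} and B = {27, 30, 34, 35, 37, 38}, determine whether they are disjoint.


Disjoint means A ∩ B = ∅.
A ∩ B = ∅
A ∩ B = ∅, so A and B are disjoint.

Yes, A and B are disjoint


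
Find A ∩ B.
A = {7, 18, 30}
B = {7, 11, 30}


A ∩ B = elements in both A and B
A = {7, 18, 30}
B = {7, 11, 30}
A ∩ B = {7, 30}

A ∩ B = {7, 30}


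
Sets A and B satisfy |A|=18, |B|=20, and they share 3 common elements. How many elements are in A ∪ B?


|A ∪ B| = |A| + |B| - |A ∩ B|
= 18 + 20 - 3
= 35

|A ∪ B| = 35


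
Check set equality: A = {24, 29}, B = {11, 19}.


Two sets are equal iff they have exactly the same elements.
A = {24, 29}
B = {11, 19}
Differences: {11, 19, 24, 29}
A ≠ B

No, A ≠ B


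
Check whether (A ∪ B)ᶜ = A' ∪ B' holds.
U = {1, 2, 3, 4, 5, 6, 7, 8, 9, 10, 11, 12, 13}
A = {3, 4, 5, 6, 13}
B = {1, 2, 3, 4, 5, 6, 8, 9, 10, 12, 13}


LHS: A ∪ B = {1, 2, 3, 4, 5, 6, 8, 9, 10, 12, 13}
(A ∪ B)' = U \ (A ∪ B) = {7, 11}
A' = {1, 2, 7, 8, 9, 10, 11, 12}, B' = {7, 11}
Claimed RHS: A' ∪ B' = {1, 2, 7, 8, 9, 10, 11, 12}
Identity is INVALID: LHS = {7, 11} but the RHS claimed here equals {1, 2, 7, 8, 9, 10, 11, 12}. The correct form is (A ∪ B)' = A' ∩ B'.

Identity is invalid: (A ∪ B)' = {7, 11} but A' ∪ B' = {1, 2, 7, 8, 9, 10, 11, 12}. The correct De Morgan law is (A ∪ B)' = A' ∩ B'.
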